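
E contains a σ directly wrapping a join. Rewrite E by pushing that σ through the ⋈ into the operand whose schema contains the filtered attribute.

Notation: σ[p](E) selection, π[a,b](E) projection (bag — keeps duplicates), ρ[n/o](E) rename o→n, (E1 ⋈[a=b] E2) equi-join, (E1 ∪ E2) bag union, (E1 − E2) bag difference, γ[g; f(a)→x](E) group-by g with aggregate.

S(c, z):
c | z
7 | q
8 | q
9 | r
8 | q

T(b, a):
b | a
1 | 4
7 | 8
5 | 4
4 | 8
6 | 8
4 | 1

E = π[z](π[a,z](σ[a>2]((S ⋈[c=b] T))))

σ filters on a, owned by the right side.
E' = π[z](π[a,z]((S ⋈[c=b] σ[a>2](T))))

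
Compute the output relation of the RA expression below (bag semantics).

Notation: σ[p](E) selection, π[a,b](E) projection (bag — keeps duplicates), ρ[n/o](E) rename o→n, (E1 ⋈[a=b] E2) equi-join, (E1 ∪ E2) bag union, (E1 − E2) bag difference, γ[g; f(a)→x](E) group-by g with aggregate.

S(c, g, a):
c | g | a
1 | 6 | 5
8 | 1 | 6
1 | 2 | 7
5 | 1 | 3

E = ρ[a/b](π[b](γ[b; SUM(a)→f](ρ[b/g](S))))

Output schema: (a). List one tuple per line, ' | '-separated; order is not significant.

Per-node cardinality:
  S → 4
  ρ[b/g](S) → 4
  γ[b; SUM(a)→f](ρ[b/g](S)) → 3
  π[b](γ[b; SUM(a)→f](ρ[b/g](S))) → 3
  ρ[a/b](π[b](γ[b; SUM(a)→f](ρ[b/g](S)))) → 3

== RESULT ==
a
1
2
6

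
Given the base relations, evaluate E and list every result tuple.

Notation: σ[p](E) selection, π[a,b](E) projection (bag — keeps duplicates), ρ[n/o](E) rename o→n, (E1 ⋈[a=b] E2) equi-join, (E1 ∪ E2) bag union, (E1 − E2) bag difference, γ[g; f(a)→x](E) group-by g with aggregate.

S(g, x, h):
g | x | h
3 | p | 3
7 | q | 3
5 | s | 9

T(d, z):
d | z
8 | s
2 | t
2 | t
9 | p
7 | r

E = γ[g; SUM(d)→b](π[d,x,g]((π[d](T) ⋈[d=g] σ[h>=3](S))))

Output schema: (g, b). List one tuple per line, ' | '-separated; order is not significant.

Per-node cardinality:
  T → 5
  π[d](T) → 5
  S → 3
  σ[h>=3](S) → 3
  (π[d](T) ⋈[d=g] σ[h>=3](S)) → 1
  π[d,x,g]((π[d](T) ⋈[d=g] σ[h>=3](S))) → 1
  γ[g; SUM(d)→b](π[d,x,g]((π[d](T) ⋈[d=g] σ[h>=3](S)))) → 1

== RESULT ==
g | b
7 | 7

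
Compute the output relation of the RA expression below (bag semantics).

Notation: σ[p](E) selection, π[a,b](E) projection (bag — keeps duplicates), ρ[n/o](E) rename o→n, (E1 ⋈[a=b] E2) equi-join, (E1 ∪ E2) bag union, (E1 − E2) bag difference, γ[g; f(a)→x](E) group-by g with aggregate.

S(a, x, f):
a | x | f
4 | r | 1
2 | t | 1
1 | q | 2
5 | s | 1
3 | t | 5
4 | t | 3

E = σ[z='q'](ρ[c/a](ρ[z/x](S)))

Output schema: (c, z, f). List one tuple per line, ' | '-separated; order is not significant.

Stepwise |·|:
  S → 6
  ρ[z/x](S) → 6
  ρ[c/a](ρ[z/x](S)) → 6
  σ[z='q'](ρ[c/a](ρ[z/x](S))) → 1

== RESULT ==
c | z | f
1 | q | 2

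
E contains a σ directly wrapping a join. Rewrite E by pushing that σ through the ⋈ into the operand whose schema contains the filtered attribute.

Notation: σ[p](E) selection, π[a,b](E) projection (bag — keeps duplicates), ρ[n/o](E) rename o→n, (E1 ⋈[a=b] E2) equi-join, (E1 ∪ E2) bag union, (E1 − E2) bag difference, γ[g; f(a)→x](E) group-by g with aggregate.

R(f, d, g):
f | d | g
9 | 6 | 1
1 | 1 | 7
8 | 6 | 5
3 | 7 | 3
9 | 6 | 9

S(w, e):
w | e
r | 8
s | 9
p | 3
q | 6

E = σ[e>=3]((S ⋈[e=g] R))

σ filters on e, owned by the left side.
E' = (σ[e>=3](S) ⋈[e=g] R)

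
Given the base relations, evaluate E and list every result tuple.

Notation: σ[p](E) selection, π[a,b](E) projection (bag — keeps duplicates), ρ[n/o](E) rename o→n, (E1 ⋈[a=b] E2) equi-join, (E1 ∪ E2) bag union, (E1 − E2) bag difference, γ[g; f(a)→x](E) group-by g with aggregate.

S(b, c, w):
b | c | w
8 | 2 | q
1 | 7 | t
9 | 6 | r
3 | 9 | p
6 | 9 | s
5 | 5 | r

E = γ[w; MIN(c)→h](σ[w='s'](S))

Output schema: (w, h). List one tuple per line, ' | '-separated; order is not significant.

Row counts bottom-up:
  S → 6
  σ[w='s'](S) → 1
  γ[w; MIN(c)→h](σ[w='s'](S)) → 1

== RESULT ==
w | h
s | 9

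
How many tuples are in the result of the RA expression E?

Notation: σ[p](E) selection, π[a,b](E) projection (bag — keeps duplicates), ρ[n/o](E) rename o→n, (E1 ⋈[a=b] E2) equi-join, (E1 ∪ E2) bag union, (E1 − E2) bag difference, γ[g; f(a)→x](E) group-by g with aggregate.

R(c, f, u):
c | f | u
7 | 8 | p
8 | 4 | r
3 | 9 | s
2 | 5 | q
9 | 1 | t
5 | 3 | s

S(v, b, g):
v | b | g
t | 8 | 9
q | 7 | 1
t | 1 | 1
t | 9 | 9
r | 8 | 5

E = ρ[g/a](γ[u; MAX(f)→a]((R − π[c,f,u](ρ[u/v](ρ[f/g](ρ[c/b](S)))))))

Row counts bottom-up:
  R → 6
  S → 5
  ρ[c/b](S) → 5
  ρ[f/g](ρ[c/b](S)) → 5
  ρ[u/v](ρ[f/g](ρ[c/b](S))) → 5
  π[c,f,u](ρ[u/v](ρ[f/g](ρ[c/b](S)))) → 5
  (R − π[c,f,u](ρ[u/v](ρ[f/g](ρ[c/b](S))))) → 6
  γ[u; MAX(f)→a]((R − π[c,f,u](ρ[u/v](ρ[f/g](ρ[c/b](S)))))) → 5
  ρ[g/a](γ[u; MAX(f)→a]((R − π[c,f,u](ρ[u/v](ρ[f/g](ρ[c/b](S))))))) → 5

|E| = 5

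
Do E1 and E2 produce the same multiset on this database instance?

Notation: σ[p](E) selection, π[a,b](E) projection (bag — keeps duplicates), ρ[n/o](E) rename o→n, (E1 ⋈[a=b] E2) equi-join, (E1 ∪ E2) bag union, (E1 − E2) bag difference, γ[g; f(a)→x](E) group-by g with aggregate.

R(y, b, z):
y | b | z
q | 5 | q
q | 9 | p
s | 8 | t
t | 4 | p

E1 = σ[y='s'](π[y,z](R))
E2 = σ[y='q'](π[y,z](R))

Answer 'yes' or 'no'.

E1 stepwise |·|:
  R → 4
  π[y,z](R) → 4
  σ[y='s'](π[y,z](R)) → 1
E2 stepwise |·|:
  R → 4
  π[y,z](R) → 4
  σ[y='q'](π[y,z](R)) → 2

E1 result:
y | z
s | t
E2 result:
y | z
q | p
q | q
Witness: ('q', 'p') appears 0× in E1 but 1× in E2.

no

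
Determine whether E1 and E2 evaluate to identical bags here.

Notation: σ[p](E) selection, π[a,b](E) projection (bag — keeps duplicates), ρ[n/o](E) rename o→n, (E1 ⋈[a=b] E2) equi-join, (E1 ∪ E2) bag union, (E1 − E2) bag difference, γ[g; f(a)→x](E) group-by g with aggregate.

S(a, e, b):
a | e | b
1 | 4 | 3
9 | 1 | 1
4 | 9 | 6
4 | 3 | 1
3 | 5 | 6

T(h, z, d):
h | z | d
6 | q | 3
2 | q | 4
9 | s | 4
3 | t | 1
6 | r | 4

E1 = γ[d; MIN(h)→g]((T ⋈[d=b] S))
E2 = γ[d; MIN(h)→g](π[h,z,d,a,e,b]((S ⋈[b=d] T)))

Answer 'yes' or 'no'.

E1 row counts bottom-up:
  T → 5
  S → 5
  (T ⋈[d=b] S) → 3
  γ[d; MIN(h)→g]((T ⋈[d=b] S)) → 2
E2 row counts bottom-up:
  S → 5
  T → 5
  (S ⋈[b=d] T) → 3
  π[h,z,d,a,e,b]((S ⋈[b=d] T)) → 3
  γ[d; MIN(h)→g](π[h,z,d,a,e,b]((S ⋈[b=d] T))) → 2

E1 and E2 produce the same multiset:
d | g
1 | 3
3 | 6

yes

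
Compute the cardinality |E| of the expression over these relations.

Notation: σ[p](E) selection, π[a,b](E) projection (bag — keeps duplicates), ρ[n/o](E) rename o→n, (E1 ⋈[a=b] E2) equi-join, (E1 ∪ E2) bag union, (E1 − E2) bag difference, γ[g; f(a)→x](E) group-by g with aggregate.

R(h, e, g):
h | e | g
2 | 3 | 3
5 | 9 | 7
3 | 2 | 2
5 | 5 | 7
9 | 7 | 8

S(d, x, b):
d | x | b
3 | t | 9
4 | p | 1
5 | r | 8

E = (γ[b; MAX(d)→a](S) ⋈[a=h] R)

Per-node cardinality:
  S → 3
  γ[b; MAX(d)→a](S) → 3
  R → 5
  (γ[b; MAX(d)→a](S) ⋈[a=h] R) → 3

|E| = 3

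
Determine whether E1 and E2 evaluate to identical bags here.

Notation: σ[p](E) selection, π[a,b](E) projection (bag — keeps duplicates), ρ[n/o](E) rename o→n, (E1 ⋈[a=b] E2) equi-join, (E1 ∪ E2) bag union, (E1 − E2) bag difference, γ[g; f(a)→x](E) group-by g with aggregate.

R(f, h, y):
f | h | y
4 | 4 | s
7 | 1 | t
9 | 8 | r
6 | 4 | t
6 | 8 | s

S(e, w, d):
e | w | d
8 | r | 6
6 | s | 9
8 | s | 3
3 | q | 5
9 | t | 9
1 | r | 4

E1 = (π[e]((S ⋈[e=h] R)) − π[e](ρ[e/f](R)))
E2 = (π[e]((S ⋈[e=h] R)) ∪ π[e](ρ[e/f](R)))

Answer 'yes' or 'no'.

E1 per-node cardinality:
  S → 6
  R → 5
  (S ⋈[e=h] R) → 5
  π[e]((S ⋈[e=h] R)) → 5
  R → 5
  ρ[e/f](R) → 5
  π[e](ρ[e/f](R)) → 5
  (π[e]((S ⋈[e=h] R)) − π[e](ρ[e/f](R))) → 5
E2 per-node cardinality:
  S → 6
  R → 5
  (S ⋈[e=h] R) → 5
  π[e]((S ⋈[e=h] R)) → 5
  R → 5
  ρ[e/f](R) → 5
  π[e](ρ[e/f](R)) → 5
  (π[e]((S ⋈[e=h] R)) ∪ π[e](ρ[e/f](R))) → 10

E1 result:
e
1
8
8
8
8
E2 result:
e
1
4
6
6
7
8
8
8
8
9
Witness: (6,) appears 0× in E1 but 2× in E2.

no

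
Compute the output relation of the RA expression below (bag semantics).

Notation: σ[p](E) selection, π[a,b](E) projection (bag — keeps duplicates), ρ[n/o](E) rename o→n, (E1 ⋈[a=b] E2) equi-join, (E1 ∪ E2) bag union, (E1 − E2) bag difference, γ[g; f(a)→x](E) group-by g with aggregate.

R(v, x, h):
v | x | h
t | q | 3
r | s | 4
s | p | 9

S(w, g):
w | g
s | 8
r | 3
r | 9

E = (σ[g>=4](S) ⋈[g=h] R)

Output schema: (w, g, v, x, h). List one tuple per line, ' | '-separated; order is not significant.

Row counts bottom-up:
  S → 3
  σ[g>=4](S) → 2
  R → 3
  (σ[g>=4](S) ⋈[g=h] R) → 1

== RESULT ==
w | g | v | x | h
r | 9 | s | p | 9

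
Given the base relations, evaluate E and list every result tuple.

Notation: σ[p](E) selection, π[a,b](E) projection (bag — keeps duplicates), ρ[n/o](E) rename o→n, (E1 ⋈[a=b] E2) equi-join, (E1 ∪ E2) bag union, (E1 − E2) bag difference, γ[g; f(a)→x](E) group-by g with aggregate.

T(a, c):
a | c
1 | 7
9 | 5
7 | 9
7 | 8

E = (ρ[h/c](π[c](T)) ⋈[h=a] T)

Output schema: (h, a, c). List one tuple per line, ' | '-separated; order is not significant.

Per-node cardinality:
  T → 4
  π[c](T) → 4
  ρ[h/c](π[c](T)) → 4
  T → 4
  (ρ[h/c](π[c](T)) ⋈[h=a] T) → 3

== RESULT ==
h | a | c
7 | 7 | 8
7 | 7 | 9
9 | 9 | 5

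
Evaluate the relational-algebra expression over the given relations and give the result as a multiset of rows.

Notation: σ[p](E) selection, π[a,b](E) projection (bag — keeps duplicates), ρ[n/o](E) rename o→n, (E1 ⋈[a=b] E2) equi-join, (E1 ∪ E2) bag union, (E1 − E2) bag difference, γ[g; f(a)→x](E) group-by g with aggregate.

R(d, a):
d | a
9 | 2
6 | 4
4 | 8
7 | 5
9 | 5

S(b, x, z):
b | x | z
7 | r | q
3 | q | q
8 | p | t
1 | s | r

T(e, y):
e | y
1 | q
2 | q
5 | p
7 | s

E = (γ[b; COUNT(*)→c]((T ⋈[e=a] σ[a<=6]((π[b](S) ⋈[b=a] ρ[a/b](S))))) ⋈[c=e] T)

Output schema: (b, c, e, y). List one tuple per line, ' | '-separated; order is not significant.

Row counts bottom-up:
  T → 4
  S → 4
  π[b](S) → 4
  S → 4
  ρ[a/b](S) → 4
  (π[b](S) ⋈[b=a] ρ[a/b](S)) → 4
  σ[a<=6]((π[b](S) ⋈[b=a] ρ[a/b](S))) → 2
  (T ⋈[e=a] σ[a<=6]((π[b](S) ⋈[b=a] ρ[a/b](S)))) → 1
  γ[b; COUNT(*)→c]((T ⋈[e=a] σ[a<=6]((π[b](S) ⋈[b=a] ρ[a/b](S))))) → 1
  T → 4
  (γ[b; COUNT(*)→c]((T ⋈[e=a] σ[a<=6]((π[b](S) ⋈[b=a] ρ[a/b](S))))) ⋈[c=e] T) → 1

== RESULT ==
b | c | e | y
1 | 1 | 1 | q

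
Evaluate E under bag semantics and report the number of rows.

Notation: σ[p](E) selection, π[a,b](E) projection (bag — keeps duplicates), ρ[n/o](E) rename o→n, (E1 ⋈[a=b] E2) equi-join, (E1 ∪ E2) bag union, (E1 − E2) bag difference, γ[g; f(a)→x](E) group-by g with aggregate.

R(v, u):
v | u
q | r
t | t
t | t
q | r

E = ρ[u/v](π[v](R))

Subexpression sizes:
  R → 4
  π[v](R) → 4
  ρ[u/v](π[v](R)) → 4

|E| = 4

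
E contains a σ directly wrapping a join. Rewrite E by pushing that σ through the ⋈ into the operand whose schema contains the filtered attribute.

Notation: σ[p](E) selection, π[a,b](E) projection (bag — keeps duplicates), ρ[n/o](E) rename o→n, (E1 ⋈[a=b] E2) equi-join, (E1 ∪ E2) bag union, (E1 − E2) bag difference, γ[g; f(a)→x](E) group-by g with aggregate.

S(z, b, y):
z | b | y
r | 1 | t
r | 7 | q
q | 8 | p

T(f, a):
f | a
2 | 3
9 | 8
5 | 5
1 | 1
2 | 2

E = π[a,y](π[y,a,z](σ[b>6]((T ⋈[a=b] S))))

σ filters on b, owned by the right side.
E' = π[a,y](π[y,a,z]((T ⋈[a=b] σ[b>6](S))))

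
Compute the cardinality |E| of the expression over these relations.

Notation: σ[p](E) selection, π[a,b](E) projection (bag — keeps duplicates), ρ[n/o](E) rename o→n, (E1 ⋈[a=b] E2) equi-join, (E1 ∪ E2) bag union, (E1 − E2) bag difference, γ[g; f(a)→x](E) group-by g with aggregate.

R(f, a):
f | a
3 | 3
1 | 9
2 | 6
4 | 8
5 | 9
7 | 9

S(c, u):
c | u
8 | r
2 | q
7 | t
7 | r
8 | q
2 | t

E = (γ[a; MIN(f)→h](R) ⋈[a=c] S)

Per-node cardinality:
  R → 6
  γ[a; MIN(f)→h](R) → 4
  S → 6
  (γ[a; MIN(f)→h](R) ⋈[a=c] S) → 2

|E| = 2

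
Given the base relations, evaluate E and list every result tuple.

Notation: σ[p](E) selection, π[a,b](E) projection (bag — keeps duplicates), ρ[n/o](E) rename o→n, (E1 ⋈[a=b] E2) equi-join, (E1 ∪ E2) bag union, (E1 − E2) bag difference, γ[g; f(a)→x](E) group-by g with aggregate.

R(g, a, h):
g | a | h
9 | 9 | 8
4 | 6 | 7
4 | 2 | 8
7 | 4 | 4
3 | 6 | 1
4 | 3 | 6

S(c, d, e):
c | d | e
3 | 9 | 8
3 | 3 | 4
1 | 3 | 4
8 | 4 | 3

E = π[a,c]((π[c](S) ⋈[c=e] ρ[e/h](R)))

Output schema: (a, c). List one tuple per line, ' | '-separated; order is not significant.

Stepwise |·|:
  S → 4
  π[c](S) → 4
  R → 6
  ρ[e/h](R) → 6
  (π[c](S) ⋈[c=e] ρ[e/h](R)) → 3
  π[a,c]((π[c](S) ⋈[c=e] ρ[e/h](R))) → 3

== RESULT ==
a | c
2 | 8
6 | 1
9 | 8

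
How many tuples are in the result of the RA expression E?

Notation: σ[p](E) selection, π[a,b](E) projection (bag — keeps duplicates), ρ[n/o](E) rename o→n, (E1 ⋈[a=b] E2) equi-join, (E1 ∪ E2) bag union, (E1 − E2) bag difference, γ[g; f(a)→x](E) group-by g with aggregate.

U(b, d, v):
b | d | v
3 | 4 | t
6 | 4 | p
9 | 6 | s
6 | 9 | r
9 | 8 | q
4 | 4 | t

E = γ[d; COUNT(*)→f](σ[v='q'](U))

Row counts bottom-up:
  U → 6
  σ[v='q'](U) → 1
  γ[d; COUNT(*)→f](σ[v='q'](U)) → 1

|E| = 1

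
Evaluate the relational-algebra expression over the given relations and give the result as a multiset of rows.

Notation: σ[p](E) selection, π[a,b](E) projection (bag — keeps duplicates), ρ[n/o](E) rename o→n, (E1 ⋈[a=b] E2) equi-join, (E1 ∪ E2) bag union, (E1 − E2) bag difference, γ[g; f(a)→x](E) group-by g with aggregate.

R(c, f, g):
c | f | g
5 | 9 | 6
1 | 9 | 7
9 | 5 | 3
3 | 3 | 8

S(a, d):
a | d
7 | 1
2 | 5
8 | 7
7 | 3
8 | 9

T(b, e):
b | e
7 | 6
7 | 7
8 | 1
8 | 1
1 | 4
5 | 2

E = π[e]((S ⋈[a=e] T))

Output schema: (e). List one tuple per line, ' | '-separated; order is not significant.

Row counts bottom-up:
  S → 5
  T → 6
  (S ⋈[a=e] T) → 3
  π[e]((S ⋈[a=e] T)) → 3

== RESULT ==
e
2
7
7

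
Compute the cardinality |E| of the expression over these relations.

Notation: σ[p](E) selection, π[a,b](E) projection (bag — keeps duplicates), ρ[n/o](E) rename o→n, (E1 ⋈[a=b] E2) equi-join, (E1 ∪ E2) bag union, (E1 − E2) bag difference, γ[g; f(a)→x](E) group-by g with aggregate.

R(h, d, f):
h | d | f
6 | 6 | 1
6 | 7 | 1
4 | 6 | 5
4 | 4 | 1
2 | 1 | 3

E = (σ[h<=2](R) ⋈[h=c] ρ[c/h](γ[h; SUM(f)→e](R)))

Stepwise |·|:
  R → 5
  σ[h<=2](R) → 1
  R → 5
  γ[h; SUM(f)→e](R) → 3
  ρ[c/h](γ[h; SUM(f)→e](R)) → 3
  (σ[h<=2](R) ⋈[h=c] ρ[c/h](γ[h; SUM(f)→e](R))) → 1

|E| = 1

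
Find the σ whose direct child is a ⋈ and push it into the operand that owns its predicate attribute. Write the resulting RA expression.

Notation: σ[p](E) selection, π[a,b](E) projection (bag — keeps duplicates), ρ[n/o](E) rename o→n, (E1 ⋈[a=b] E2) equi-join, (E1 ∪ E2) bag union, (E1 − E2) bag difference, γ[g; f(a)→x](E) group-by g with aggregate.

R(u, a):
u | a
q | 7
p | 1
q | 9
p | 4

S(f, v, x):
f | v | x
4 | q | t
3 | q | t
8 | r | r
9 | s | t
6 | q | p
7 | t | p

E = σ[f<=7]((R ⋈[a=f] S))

σ filters on f, owned by the right side.
E' = (R ⋈[a=f] σ[f<=7](S))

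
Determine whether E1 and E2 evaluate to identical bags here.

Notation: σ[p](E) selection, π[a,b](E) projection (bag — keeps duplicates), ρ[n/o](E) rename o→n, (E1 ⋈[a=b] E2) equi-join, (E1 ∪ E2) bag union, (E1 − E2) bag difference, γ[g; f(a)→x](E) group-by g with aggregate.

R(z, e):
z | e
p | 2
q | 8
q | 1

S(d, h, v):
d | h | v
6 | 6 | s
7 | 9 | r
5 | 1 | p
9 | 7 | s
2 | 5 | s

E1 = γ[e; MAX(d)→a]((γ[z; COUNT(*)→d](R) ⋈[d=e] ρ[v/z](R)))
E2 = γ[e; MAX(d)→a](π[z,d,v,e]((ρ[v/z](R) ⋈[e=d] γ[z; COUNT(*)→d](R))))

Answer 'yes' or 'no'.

E1 subexpression sizes:
  R → 3
  γ[z; COUNT(*)→d](R) → 2
  R → 3
  ρ[v/z](R) → 3
  (γ[z; COUNT(*)→d](R) ⋈[d=e] ρ[v/z](R)) → 2
  γ[e; MAX(d)→a]((γ[z; COUNT(*)→d](R) ⋈[d=e] ρ[v/z](R))) → 2
E2 subexpression sizes:
  R → 3
  ρ[v/z](R) → 3
  R → 3
  γ[z; COUNT(*)→d](R) → 2
  (ρ[v/z](R) ⋈[e=d] γ[z; COUNT(*)→d](R)) → 2
  π[z,d,v,e]((ρ[v/z](R) ⋈[e=d] γ[z; COUNT(*)→d](R))) → 2
  γ[e; MAX(d)→a](π[z,d,v,e]((ρ[v/z](R) ⋈[e=d] γ[z; COUNT(*)→d](R)))) → 2

E1 and E2 produce the same multiset:
e | a
1 | 1
2 | 2

yes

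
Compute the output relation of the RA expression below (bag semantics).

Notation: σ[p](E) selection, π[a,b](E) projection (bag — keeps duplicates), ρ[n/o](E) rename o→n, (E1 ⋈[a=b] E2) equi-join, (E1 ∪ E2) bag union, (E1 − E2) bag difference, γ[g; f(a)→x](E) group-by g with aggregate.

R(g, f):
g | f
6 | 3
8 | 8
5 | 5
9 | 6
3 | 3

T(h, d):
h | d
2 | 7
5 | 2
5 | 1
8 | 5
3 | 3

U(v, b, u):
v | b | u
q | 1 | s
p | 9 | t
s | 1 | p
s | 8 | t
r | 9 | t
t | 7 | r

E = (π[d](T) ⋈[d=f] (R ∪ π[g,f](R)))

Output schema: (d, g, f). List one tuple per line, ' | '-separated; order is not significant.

Stepwise |·|:
  T → 5
  π[d](T) → 5
  R → 5
  R → 5
  π[g,f](R) → 5
  (R ∪ π[g,f](R)) → 10
  (π[d](T) ⋈[d=f] (R ∪ π[g,f](R))) → 6

== RESULT ==
d | g | f
3 | 3 | 3
3 | 3 | 3
3 | 6 | 3
3 | 6 | 3
5 | 5 | 5
5 | 5 | 5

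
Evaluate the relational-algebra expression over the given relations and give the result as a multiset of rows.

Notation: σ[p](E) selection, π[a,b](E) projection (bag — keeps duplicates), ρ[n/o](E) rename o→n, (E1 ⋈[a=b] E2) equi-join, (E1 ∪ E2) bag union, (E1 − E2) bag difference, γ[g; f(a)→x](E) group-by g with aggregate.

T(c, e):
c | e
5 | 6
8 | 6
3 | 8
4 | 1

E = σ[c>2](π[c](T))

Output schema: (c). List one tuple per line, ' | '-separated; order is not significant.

Per-node cardinality:
  T → 4
  π[c](T) → 4
  σ[c>2](π[c](T)) → 4

== RESULT ==
c
3
4
5
8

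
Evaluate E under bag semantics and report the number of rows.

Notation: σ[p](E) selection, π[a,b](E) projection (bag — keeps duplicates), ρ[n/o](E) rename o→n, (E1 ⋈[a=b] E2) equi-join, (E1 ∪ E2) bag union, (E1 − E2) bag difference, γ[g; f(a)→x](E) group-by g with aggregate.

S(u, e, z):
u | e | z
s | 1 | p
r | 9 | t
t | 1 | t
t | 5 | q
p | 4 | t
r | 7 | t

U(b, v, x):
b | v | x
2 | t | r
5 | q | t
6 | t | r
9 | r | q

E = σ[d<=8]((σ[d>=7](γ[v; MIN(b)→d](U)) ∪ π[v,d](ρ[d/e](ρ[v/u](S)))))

Row counts bottom-up:
  U → 4
  γ[v; MIN(b)→d](U) → 3
  σ[d>=7](γ[v; MIN(b)→d](U)) → 1
  S → 6
  ρ[v/u](S) → 6
  ρ[d/e](ρ[v/u](S)) → 6
  π[v,d](ρ[d/e](ρ[v/u](S))) → 6
  (σ[d>=7](γ[v; MIN(b)→d](U)) ∪ π[v,d](ρ[d/e](ρ[v/u](S)))) → 7
  σ[d<=8]((σ[d>=7](γ[v; MIN(b)→d](U)) ∪ π[v,d](ρ[d/e](ρ[v/u](S))))) → 5

|E| = 5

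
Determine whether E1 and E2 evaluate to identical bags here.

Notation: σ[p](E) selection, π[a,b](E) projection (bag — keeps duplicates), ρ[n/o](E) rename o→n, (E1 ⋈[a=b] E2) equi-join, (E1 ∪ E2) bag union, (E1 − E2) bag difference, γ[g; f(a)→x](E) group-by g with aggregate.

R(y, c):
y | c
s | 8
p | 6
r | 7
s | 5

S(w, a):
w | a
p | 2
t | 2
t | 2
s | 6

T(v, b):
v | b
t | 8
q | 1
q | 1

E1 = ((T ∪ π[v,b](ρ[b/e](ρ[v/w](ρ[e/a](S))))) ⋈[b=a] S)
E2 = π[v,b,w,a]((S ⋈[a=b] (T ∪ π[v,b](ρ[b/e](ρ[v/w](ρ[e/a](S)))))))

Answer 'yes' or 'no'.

E1 subexpression sizes:
  T → 3
  S → 4
  ρ[e/a](S) → 4
  ρ[v/w](ρ[e/a](S)) → 4
  ρ[b/e](ρ[v/w](ρ[e/a](S))) → 4
  π[v,b](ρ[b/e](ρ[v/w](ρ[e/a](S)))) → 4
  (T ∪ π[v,b](ρ[b/e](ρ[v/w](ρ[e/a](S))))) → 7
  S → 4
  ((T ∪ π[v,b](ρ[b/e](ρ[v/w](ρ[e/a](S))))) ⋈[b=a] S) → 10
E2 subexpression sizes:
  S → 4
  T → 3
  S → 4
  ρ[e/a](S) → 4
  ρ[v/w](ρ[e/a](S)) → 4
  ρ[b/e](ρ[v/w](ρ[e/a](S))) → 4
  π[v,b](ρ[b/e](ρ[v/w](ρ[e/a](S)))) → 4
  (T ∪ π[v,b](ρ[b/e](ρ[v/w](ρ[e/a](S))))) → 7
  (S ⋈[a=b] (T ∪ π[v,b](ρ[b/e](ρ[v/w](ρ[e/a](S)))))) → 10
  π[v,b,w,a]((S ⋈[a=b] (T ∪ π[v,b](ρ[b/e](ρ[v/w](ρ[e/a](S))))))) → 10

E1 and E2 produce the same multiset:
v | b | w | a
p | 2 | p | 2
p | 2 | t | 2
p | 2 | t | 2
s | 6 | s | 6
t | 2 | p | 2
t | 2 | p | 2
t | 2 | t | 2
t | 2 | t | 2
t | 2 | t | 2
t | 2 | t | 2

yes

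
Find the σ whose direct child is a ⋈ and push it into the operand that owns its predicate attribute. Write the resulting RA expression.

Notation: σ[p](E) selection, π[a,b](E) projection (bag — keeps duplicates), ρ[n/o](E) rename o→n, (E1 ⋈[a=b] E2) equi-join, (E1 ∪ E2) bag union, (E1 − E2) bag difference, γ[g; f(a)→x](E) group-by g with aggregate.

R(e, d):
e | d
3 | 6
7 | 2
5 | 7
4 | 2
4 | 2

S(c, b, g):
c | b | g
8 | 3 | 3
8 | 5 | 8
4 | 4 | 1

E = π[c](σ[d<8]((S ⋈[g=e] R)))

σ filters on d, owned by the right side.
E' = π[c]((S ⋈[g=e] σ[d<8](R)))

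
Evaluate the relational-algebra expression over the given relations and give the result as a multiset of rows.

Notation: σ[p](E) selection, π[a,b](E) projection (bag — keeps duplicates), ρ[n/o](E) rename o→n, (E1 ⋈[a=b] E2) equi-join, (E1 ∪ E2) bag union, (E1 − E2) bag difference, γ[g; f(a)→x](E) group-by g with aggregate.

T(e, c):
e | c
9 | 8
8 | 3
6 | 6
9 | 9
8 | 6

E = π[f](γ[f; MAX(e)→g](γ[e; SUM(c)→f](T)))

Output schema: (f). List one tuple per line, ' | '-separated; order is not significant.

Subexpression sizes:
  T → 5
  γ[e; SUM(c)→f](T) → 3
  γ[f; MAX(e)→g](γ[e; SUM(c)→f](T)) → 3
  π[f](γ[f; MAX(e)→g](γ[e; SUM(c)→f](T))) → 3

== RESULT ==
f
6
9
17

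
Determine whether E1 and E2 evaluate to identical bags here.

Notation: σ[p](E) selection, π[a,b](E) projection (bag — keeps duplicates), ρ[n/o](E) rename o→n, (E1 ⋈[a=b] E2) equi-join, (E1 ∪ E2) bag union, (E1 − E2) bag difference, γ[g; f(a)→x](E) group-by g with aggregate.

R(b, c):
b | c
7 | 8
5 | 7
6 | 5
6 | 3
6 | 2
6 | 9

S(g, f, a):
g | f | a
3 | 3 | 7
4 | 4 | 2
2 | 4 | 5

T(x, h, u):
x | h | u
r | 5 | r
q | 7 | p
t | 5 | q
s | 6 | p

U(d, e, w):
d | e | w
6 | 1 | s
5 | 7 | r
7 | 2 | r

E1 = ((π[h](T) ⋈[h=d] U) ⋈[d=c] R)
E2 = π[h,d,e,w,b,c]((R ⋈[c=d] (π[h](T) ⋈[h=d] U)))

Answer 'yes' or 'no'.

E1 stepwise |·|:
  T → 4
  π[h](T) → 4
  U → 3
  (π[h](T) ⋈[h=d] U) → 4
  R → 6
  ((π[h](T) ⋈[h=d] U) ⋈[d=c] R) → 3
E2 stepwise |·|:
  R → 6
  T → 4
  π[h](T) → 4
  U → 3
  (π[h](T) ⋈[h=d] U) → 4
  (R ⋈[c=d] (π[h](T) ⋈[h=d] U)) → 3
  π[h,d,e,w,b,c]((R ⋈[c=d] (π[h](T) ⋈[h=d] U))) → 3

E1 and E2 produce the same multiset:
h | d | e | w | b | c
5 | 5 | 7 | r | 6 | 5
5 | 5 | 7 | r | 6 | 5
7 | 7 | 2 | r | 5 | 7

yes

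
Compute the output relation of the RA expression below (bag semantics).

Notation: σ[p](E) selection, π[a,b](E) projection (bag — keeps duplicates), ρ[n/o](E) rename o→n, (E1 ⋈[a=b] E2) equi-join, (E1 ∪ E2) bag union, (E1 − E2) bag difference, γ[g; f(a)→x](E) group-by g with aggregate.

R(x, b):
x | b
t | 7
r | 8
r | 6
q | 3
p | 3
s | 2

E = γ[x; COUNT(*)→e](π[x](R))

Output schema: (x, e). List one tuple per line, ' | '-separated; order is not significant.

Row counts bottom-up:
  R → 6
  π[x](R) → 6
  γ[x; COUNT(*)→e](π[x](R)) → 5

== RESULT ==
x | e
p | 1
q | 1
r | 2
s | 1
t | 1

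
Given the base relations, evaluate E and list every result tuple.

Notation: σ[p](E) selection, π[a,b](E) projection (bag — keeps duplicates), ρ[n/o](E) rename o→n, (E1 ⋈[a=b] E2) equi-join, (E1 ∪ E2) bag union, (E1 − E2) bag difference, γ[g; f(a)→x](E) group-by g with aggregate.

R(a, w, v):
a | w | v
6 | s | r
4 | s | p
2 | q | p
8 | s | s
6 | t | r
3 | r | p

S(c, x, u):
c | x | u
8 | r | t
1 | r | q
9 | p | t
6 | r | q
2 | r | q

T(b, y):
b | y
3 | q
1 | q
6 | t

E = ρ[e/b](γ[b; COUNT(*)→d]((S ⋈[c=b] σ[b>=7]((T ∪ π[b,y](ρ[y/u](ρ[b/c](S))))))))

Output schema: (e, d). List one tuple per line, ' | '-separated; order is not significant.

Subexpression sizes:
  S → 5
  T → 3
  S → 5
  ρ[b/c](S) → 5
  ρ[y/u](ρ[b/c](S)) → 5
  π[b,y](ρ[y/u](ρ[b/c](S))) → 5
  (T ∪ π[b,y](ρ[y/u](ρ[b/c](S)))) → 8
  σ[b>=7]((T ∪ π[b,y](ρ[y/u](ρ[b/c](S))))) → 2
  (S ⋈[c=b] σ[b>=7]((T ∪ π[b,y](ρ[y/u](ρ[b/c](S)))))) → 2
  γ[b; COUNT(*)→d]((S ⋈[c=b] σ[b>=7]((T ∪ π[b,y](ρ[y/u](ρ[b/c](S))))))) → 2
  ρ[e/b](γ[b; COUNT(*)→d]((S ⋈[c=b] σ[b>=7]((T ∪ π[b,y](ρ[y/u](ρ[b/c](S)))))))) → 2

== RESULT ==
e | d
8 | 1
9 | 1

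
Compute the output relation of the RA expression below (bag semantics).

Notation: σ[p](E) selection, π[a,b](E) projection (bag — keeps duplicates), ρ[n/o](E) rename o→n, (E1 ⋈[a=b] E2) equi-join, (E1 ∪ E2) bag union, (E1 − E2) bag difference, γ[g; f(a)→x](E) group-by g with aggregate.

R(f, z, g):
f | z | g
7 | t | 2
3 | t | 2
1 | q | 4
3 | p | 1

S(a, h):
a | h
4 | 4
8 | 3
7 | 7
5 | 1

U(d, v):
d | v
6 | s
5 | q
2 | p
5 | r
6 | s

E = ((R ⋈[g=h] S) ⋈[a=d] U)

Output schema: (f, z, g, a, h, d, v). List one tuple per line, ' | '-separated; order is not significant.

Per-node cardinality:
  R → 4
  S → 4
  (R ⋈[g=h] S) → 2
  U → 5
  ((R ⋈[g=h] S) ⋈[a=d] U) → 2

== RESULT ==
f | z | g | a | h | d | v
3 | p | 1 | 5 | 1 | 5 | q
3 | p | 1 | 5 | 1 | 5 | r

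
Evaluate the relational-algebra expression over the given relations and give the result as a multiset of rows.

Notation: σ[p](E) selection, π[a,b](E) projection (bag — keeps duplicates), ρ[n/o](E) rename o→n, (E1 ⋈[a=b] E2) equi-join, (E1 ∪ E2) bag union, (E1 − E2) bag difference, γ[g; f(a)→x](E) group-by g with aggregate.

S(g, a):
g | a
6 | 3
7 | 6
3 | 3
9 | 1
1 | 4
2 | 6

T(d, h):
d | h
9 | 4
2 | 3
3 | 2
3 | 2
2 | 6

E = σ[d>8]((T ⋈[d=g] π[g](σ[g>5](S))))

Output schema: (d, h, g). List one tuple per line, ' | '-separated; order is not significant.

Stepwise |·|:
  T → 5
  S → 6
  σ[g>5](S) → 3
  π[g](σ[g>5](S)) → 3
  (T ⋈[d=g] π[g](σ[g>5](S))) → 1
  σ[d>8]((T ⋈[d=g] π[g](σ[g>5](S)))) → 1

== RESULT ==
d | h | g
9 | 4 | 9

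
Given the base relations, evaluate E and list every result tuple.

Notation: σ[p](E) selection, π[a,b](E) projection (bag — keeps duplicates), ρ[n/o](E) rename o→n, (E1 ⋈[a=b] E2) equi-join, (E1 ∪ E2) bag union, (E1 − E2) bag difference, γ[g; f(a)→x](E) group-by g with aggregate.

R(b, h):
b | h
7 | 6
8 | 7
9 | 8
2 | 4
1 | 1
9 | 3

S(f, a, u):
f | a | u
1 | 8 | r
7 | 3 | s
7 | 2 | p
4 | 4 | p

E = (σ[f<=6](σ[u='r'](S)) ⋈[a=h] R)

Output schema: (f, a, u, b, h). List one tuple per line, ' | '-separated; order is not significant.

Subexpression sizes:
  S → 4
  σ[u='r'](S) → 1
  σ[f<=6](σ[u='r'](S)) → 1
  R → 6
  (σ[f<=6](σ[u='r'](S)) ⋈[a=h] R) → 1

== RESULT ==
f | a | u | b | h
1 | 8 | r | 9 | 8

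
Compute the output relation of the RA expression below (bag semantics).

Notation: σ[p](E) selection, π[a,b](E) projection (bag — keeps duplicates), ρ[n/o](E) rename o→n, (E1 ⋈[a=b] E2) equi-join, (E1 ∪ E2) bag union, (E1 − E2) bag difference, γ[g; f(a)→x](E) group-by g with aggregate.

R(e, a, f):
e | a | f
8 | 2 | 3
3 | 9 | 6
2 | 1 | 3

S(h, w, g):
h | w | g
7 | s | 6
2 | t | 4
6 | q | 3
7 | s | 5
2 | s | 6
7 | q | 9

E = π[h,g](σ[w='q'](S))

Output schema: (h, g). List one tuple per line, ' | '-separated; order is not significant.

Per-node cardinality:
  S → 6
  σ[w='q'](S) → 2
  π[h,g](σ[w='q'](S)) → 2

== RESULT ==
h | g
6 | 3
7 | 9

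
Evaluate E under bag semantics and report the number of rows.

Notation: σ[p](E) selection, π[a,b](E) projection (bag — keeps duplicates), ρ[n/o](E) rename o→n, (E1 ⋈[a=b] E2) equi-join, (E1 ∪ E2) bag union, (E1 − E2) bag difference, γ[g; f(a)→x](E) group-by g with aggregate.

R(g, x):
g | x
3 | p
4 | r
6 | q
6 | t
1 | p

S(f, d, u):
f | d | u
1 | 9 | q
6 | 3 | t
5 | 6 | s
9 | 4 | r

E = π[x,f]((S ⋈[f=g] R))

Subexpression sizes:
  S → 4
  R → 5
  (S ⋈[f=g] R) → 3
  π[x,f]((S ⋈[f=g] R)) → 3

|E| = 3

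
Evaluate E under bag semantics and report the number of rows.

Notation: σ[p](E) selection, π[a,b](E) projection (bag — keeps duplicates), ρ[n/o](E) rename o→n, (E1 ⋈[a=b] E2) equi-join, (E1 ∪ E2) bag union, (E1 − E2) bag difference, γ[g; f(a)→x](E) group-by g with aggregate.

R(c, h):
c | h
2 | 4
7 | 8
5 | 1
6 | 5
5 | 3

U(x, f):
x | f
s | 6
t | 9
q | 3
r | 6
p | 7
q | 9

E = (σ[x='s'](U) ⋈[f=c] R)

Stepwise |·|:
  U → 6
  σ[x='s'](U) → 1
  R → 5
  (σ[x='s'](U) ⋈[f=c] R) → 1

|E| = 1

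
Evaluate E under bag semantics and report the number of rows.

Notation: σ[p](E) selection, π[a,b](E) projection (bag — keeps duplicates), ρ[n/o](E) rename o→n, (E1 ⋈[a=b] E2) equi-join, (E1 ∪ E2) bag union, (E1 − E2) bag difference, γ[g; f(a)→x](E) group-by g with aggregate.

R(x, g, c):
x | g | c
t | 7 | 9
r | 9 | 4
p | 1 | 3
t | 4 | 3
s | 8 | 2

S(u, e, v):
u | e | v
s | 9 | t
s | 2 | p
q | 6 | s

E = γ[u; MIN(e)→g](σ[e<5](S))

Subexpression sizes:
  S → 3
  σ[e<5](S) → 1
  γ[u; MIN(e)→g](σ[e<5](S)) → 1

|E| = 1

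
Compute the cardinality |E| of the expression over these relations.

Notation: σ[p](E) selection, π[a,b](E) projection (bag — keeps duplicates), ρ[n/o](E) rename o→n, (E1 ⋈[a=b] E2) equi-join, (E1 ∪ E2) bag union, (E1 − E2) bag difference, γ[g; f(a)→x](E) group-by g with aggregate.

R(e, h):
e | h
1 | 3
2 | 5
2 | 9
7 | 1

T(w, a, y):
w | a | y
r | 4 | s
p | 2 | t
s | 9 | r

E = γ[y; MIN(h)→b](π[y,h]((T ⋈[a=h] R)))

Row counts bottom-up:
  T → 3
  R → 4
  (T ⋈[a=h] R) → 1
  π[y,h]((T ⋈[a=h] R)) → 1
  γ[y; MIN(h)→b](π[y,h]((T ⋈[a=h] R))) → 1

|E| = 1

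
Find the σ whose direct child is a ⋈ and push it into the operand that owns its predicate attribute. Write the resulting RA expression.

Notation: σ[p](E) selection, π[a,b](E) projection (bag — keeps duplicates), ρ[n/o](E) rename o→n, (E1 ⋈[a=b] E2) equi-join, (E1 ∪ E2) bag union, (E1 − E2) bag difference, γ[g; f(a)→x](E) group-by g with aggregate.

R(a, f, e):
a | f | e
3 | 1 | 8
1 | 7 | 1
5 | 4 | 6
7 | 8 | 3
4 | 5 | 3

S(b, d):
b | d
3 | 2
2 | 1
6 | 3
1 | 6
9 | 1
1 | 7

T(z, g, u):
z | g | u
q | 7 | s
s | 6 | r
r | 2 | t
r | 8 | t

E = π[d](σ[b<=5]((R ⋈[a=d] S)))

σ filters on b, owned by the right side.
E' = π[d]((R ⋈[a=d] σ[b<=5](S)))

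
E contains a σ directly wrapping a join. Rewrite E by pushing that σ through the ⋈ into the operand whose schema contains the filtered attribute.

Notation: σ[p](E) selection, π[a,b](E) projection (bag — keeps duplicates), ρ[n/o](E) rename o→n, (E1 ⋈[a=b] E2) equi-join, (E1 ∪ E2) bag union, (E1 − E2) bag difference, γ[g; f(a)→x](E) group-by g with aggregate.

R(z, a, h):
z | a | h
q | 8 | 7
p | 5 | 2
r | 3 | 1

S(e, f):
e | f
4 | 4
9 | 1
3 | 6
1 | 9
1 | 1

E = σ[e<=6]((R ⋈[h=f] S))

σ filters on e, owned by the right side.
E' = (R ⋈[h=f] σ[e<=6](S))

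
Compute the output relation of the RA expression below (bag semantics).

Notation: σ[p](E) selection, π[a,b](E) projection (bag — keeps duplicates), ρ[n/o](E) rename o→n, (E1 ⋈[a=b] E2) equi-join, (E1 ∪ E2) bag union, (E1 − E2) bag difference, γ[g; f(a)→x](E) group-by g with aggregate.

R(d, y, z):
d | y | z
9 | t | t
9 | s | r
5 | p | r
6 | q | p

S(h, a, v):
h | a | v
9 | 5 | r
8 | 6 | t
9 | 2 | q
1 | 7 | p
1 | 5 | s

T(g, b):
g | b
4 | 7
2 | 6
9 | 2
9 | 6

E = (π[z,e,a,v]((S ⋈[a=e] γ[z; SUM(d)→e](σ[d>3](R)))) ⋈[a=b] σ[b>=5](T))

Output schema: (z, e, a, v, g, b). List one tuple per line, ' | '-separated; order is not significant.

Subexpression sizes:
  S → 5
  R → 4
  σ[d>3](R) → 4
  γ[z; SUM(d)→e](σ[d>3](R)) → 3
  (S ⋈[a=e] γ[z; SUM(d)→e](σ[d>3](R))) → 1
  π[z,e,a,v]((S ⋈[a=e] γ[z; SUM(d)→e](σ[d>3](R)))) → 1
  T → 4
  σ[b>=5](T) → 3
  (π[z,e,a,v]((S ⋈[a=e] γ[z; SUM(d)→e](σ[d>3](R)))) ⋈[a=b] σ[b>=5](T)) → 2

== RESULT ==
z | e | a | v | g | b
p | 6 | 6 | t | 2 | 6
p | 6 | 6 | t | 9 | 6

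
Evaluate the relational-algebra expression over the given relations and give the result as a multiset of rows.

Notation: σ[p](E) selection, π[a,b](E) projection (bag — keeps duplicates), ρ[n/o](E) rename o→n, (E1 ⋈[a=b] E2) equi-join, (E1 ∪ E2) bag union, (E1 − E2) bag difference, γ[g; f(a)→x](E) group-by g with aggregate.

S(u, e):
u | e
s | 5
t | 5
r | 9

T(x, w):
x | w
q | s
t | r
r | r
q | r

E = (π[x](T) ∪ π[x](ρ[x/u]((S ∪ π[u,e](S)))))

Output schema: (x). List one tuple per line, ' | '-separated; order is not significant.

Subexpression sizes:
  T → 4
  π[x](T) → 4
  S → 3
  S → 3
  π[u,e](S) → 3
  (S ∪ π[u,e](S)) → 6
  ρ[x/u]((S ∪ π[u,e](S))) → 6
  π[x](ρ[x/u]((S ∪ π[u,e](S)))) → 6
  (π[x](T) ∪ π[x](ρ[x/u]((S ∪ π[u,e](S))))) → 10

== RESULT ==
x
q
q
r
r
r
s
s
t
t
t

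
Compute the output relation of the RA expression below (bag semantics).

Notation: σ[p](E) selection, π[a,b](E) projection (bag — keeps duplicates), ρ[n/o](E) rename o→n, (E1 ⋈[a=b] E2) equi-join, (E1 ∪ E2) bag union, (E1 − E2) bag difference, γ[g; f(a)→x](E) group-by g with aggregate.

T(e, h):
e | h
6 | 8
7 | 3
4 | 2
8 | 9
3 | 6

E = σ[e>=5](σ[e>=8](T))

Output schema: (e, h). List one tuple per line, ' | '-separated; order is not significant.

Row counts bottom-up:
  T → 5
  σ[e>=8](T) → 1
  σ[e>=5](σ[e>=8](T)) → 1

== RESULT ==
e | h
8 | 9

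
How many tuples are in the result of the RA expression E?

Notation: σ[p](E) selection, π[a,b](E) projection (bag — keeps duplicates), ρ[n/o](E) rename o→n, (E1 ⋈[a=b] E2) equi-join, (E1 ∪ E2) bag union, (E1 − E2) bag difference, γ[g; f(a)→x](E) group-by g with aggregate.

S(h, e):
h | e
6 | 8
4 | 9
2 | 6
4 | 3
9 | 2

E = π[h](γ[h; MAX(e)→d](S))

Row counts bottom-up:
  S → 5
  γ[h; MAX(e)→d](S) → 4
  π[h](γ[h; MAX(e)→d](S)) → 4

|E| = 4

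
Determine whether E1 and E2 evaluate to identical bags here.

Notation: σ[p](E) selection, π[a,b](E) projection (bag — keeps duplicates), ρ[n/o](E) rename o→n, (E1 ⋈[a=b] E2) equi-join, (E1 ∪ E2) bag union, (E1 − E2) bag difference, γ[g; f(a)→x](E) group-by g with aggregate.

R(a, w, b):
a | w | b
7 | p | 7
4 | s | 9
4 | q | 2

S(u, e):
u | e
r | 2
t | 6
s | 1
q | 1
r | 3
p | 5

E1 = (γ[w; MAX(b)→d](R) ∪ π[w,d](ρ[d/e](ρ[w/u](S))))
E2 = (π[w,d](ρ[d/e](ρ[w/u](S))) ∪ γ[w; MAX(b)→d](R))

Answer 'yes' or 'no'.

E1 stepwise |·|:
  R → 3
  γ[w; MAX(b)→d](R) → 3
  S → 6
  ρ[w/u](S) → 6
  ρ[d/e](ρ[w/u](S)) → 6
  π[w,d](ρ[d/e](ρ[w/u](S))) → 6
  (γ[w; MAX(b)→d](R) ∪ π[w,d](ρ[d/e](ρ[w/u](S)))) → 9
E2 stepwise |·|:
  S → 6
  ρ[w/u](S) → 6
  ρ[d/e](ρ[w/u](S)) → 6
  π[w,d](ρ[d/e](ρ[w/u](S))) → 6
  R → 3
  γ[w; MAX(b)→d](R) → 3
  (π[w,d](ρ[d/e](ρ[w/u](S))) ∪ γ[w; MAX(b)→d](R)) → 9

E1 and E2 produce the same multiset:
w | d
p | 5
p | 7
q | 1
q | 2
r | 2
r | 3
s | 1
s | 9
t | 6

yes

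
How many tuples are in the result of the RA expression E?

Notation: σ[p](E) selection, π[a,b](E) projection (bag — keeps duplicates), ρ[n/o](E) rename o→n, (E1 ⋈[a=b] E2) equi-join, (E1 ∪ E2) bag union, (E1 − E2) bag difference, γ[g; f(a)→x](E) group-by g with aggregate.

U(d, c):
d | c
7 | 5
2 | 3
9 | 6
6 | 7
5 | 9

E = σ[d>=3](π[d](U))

Row counts bottom-up:
  U → 5
  π[d](U) → 5
  σ[d>=3](π[d](U)) → 4

|E| = 4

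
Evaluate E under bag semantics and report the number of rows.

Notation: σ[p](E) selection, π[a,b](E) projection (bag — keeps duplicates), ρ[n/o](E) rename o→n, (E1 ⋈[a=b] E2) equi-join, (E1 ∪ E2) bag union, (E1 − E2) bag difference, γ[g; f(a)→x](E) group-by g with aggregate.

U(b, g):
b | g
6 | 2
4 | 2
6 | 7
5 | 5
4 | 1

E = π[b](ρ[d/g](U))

Row counts bottom-up:
  U → 5
  ρ[d/g](U) → 5
  π[b](ρ[d/g](U)) → 5

|E| = 5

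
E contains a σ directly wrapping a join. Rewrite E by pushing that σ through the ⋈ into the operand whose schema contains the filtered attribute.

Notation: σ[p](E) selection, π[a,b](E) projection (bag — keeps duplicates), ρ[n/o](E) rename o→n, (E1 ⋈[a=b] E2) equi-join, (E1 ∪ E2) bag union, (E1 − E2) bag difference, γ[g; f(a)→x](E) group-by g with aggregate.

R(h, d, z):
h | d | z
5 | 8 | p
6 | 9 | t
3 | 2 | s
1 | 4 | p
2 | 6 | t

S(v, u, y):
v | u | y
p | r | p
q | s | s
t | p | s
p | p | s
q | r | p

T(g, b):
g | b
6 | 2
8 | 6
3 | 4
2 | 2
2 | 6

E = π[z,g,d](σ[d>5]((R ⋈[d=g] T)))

σ filters on d, owned by the left side.
E' = π[z,g,d]((σ[d>5](R) ⋈[d=g] T))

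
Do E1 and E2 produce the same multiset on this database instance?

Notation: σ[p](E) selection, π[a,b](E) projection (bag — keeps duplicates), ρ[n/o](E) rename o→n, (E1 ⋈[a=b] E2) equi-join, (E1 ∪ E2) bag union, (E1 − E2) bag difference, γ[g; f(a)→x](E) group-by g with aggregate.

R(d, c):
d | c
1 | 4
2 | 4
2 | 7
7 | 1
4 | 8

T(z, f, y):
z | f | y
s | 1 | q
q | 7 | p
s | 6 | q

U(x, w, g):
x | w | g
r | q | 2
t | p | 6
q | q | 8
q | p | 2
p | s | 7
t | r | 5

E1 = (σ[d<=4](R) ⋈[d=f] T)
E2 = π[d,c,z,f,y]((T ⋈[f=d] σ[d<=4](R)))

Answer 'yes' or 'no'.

E1 subexpression sizes:
  R → 5
  σ[d<=4](R) → 4
  T → 3
  (σ[d<=4](R) ⋈[d=f] T) → 1
E2 subexpression sizes:
  T → 3
  R → 5
  σ[d<=4](R) → 4
  (T ⋈[f=d] σ[d<=4](R)) → 1
  π[d,c,z,f,y]((T ⋈[f=d] σ[d<=4](R))) → 1

E1 and E2 produce the same multiset:
d | c | z | f | y
1 | 4 | s | 1 | q

yes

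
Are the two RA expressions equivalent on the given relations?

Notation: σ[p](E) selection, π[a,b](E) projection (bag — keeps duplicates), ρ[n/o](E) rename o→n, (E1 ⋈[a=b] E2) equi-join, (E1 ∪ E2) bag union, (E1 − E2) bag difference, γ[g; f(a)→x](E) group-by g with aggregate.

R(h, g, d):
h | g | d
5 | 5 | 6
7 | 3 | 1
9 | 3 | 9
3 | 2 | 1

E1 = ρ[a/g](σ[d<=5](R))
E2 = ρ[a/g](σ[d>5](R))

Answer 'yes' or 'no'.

E1 subexpression sizes:
  R → 4
  σ[d<=5](R) → 2
  ρ[a/g](σ[d<=5](R)) → 2
E2 subexpression sizes:
  R → 4
  σ[d>5](R) → 2
  ρ[a/g](σ[d>5](R)) → 2

E1 result:
h | a | d
3 | 2 | 1
7 | 3 | 1
E2 result:
h | a | d
5 | 5 | 6
9 | 3 | 9
Witness: (3, 2, 1) appears 1× in E1 but 0× in E2.

no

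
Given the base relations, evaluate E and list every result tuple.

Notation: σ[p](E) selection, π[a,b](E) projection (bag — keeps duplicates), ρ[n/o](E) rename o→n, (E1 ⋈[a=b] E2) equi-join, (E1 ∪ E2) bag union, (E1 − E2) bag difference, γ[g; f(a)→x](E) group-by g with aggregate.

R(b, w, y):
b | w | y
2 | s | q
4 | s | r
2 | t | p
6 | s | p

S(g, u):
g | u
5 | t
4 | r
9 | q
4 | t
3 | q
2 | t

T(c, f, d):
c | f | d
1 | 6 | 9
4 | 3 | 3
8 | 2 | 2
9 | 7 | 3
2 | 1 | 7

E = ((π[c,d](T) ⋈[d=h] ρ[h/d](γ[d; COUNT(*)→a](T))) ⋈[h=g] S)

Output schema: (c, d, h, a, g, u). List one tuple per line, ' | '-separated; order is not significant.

Row counts bottom-up:
  T → 5
  π[c,d](T) → 5
  T → 5
  γ[d; COUNT(*)→a](T) → 4
  ρ[h/d](γ[d; COUNT(*)→a](T)) → 4
  (π[c,d](T) ⋈[d=h] ρ[h/d](γ[d; COUNT(*)→a](T))) → 5
  S → 6
  ((π[c,d](T) ⋈[d=h] ρ[h/d](γ[d; COUNT(*)→a](T))) ⋈[h=g] S) → 4

== RESULT ==
c | d | h | a | g | u
1 | 9 | 9 | 1 | 9 | q
4 | 3 | 3 | 2 | 3 | q
8 | 2 | 2 | 1 | 2 | t
9 | 3 | 3 | 2 | 3 | q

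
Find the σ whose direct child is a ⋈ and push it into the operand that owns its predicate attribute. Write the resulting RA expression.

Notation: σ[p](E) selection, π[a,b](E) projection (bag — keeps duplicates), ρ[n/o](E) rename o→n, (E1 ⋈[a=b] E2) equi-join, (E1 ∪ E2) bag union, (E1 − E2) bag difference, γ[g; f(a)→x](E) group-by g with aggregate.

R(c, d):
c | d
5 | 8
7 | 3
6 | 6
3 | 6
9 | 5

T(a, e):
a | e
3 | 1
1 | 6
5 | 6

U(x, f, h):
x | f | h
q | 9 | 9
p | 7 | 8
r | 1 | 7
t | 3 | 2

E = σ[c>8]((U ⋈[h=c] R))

σ filters on c, owned by the right side.
E' = (U ⋈[h=c] σ[c>8](R))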